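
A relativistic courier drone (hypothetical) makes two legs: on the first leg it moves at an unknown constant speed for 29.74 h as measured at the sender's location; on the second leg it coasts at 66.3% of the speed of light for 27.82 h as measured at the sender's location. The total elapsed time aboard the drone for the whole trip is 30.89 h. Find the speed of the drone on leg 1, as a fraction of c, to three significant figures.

Leg 1: speed unknown; τ_1 = 29.74/γ_1.
Leg 2: β = 0.663; γ = 1/√(1 − 0.663²) = 1/√0.5604 = 1.336; τ_2 = 27.82/1.336 = 20.83 h.
Total proper time: τ_1 + 20.83 = 30.89, so τ_1 = 30.89 − 20.83 = 10.06 h.
γ_1 = 29.74/10.06 = 2.955; β = √(1 − 1/γ²) = √0.8855.

β = 0.941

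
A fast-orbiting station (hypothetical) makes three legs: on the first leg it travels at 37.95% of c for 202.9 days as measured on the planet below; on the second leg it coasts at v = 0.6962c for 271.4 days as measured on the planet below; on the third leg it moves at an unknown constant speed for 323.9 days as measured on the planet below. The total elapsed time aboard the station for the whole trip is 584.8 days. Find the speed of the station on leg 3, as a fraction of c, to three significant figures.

β = 0.781

Leg 1: β = 0.3795; γ = 1/√(1 − 0.3795²) = 1/√0.8560 = 1.081; τ_1 = 202.9/1.081 = 187.7 days.
Leg 2: γ = 1/√(1 − 0.6962²) = 1/√0.5153 = 1.393; τ_2 = 271.4/1.393 = 194.8 days.
Leg 3: speed unknown; τ_3 = 323.9/γ_3.
Total proper time: 187.7 + 194.8 + τ_3 = 584.8, so τ_3 = 584.8 − 382.5 = 202.3 days.
γ_3 = 323.9/202.3 = 1.601; β = √(1 − 1/γ²) = √0.6101.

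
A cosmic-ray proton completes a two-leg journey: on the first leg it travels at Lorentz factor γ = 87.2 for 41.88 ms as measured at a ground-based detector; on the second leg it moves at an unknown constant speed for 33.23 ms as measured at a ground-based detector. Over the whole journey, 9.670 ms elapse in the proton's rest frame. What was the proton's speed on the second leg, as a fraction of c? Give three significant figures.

β = 0.961

Leg 1: γ = 87.2; τ_1 = 41.88/87.20 = 0.4803 ms.
Leg 2: speed unknown; τ_2 = 33.23/γ_2.
Total proper time: 0.4803 + τ_2 = 9.670, so τ_2 = 9.670 − 0.4803 = 9.190 ms.
γ_2 = 33.23/9.190 = 3.616; β = √(1 − 1/γ²) = √0.9235.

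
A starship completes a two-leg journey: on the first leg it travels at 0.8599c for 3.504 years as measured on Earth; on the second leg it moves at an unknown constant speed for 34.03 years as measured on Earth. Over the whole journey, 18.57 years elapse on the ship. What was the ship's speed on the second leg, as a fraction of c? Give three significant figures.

Leg 1: γ = 1/√(1 − 0.8599²) = 1/√0.2606 = 1.959; τ_1 = 3.504/1.959 = 1.789 years.
Leg 2: speed unknown; τ_2 = 34.03/γ_2.
Total proper time: 1.789 + τ_2 = 18.57, so τ_2 = 18.57 − 1.789 = 16.78 years.
γ_2 = 34.03/16.78 = 2.028; β = √(1 − 1/γ²) = √0.7568.

β = 0.870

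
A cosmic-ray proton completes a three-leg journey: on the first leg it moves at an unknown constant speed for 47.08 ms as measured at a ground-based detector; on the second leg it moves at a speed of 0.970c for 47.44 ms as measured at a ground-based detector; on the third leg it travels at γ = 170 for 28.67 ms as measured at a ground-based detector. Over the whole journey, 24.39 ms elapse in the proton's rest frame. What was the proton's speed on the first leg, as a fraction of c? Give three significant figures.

Leg 1: speed unknown; τ_1 = 47.08/γ_1.
Leg 2: γ = 1/√(1 − 0.970²) = 1/√0.05910 = 4.113; τ_2 = 47.44/4.113 = 11.53 ms.
Leg 3: γ = 170; τ_3 = 28.67/170.0 = 0.1686 ms.
Total proper time: τ_1 + 11.53 + 0.1686 = 24.39, so τ_1 = 24.39 − 11.70 = 12.69 ms.
γ_1 = 47.08/12.69 = 3.710; β = √(1 − 1/γ²) = √0.9274.

β = 0.963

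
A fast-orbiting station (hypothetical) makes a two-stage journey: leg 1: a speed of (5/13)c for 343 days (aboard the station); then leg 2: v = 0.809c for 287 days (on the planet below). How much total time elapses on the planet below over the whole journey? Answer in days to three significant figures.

Leg 1: γ = 1/√(1 − (5/13)²) = 13/12 ≈ 1.083; Δt_1 = 1.083 × 343 = 371.6 days.
Leg 2: 287 days is already measured on the planet below.
Total: 371.6 + 287.0 days.

Δt = 659 days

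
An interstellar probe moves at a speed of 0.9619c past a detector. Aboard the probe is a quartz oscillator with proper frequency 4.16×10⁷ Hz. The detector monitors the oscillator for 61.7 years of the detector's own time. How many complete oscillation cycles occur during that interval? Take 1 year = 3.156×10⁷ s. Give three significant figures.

N = 2.21×10¹⁶

γ = 1/√(1 − 0.9619²) = 1/√0.07475 = 3.658
During 61.7 years of lab time, the oscillator's proper time advances by τ = Δt/γ = 61.7/3.658 = 16.87 years = 5.324×10⁸ s.
N = f × τ = 4.16×10⁷ × 5.324×10⁸ = 2.215×10¹⁶.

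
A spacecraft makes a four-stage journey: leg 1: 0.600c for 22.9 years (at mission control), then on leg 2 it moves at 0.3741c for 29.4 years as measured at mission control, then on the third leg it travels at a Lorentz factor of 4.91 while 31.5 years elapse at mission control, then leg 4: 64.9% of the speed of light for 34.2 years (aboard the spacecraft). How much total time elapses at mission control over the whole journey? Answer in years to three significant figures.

Leg 1: 22.9 years is already measured at mission control.
Leg 2: 29.4 years is already measured at mission control.
Leg 3: 31.5 years is already measured at mission control.
Leg 4: β = 0.649; γ = 1/√(1 − 0.649²) = 1/√0.5788 = 1.314; Δt_4 = 1.314 × 34.2 = 44.95 years.
Total: 22.90 + 29.40 + 31.50 + 44.95 years.

Δt = 129 years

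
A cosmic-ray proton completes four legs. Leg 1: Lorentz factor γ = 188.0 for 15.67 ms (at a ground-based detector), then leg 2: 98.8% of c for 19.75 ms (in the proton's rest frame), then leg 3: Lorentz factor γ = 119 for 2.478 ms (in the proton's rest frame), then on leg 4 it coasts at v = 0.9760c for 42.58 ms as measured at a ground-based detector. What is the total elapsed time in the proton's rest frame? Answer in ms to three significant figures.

τ = 31.6 ms

Leg 1: γ = 188.0; τ_1 = 15.67/188.0 = 0.08335 ms.
Leg 2: 19.75 ms is already measured in the proton's rest frame.
Leg 3: 2.478 ms is already measured in the proton's rest frame.
Leg 4: γ = 1/√(1 − 0.9760²) = 1/√0.04742 = 4.592; τ_4 = 42.58/4.592 = 9.273 ms.
Total: 0.08335 + 19.75 + 2.478 + 9.273 ms.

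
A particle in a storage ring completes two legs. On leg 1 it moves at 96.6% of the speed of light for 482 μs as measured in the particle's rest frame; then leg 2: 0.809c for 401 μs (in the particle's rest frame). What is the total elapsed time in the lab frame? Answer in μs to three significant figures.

Δt = 2550 μs

Leg 1: β = 0.966; γ = 1/√(1 − 0.966²) = 1/√0.06684 = 3.868; Δt_1 = 3.868 × 482 = 1864 μs.
Leg 2: γ = 1/√(1 − 0.809²) = 1/√0.3455 = 1.701; Δt_2 = 1.701 × 401 = 682.2 μs.
Total: 1864 + 682.2 μs.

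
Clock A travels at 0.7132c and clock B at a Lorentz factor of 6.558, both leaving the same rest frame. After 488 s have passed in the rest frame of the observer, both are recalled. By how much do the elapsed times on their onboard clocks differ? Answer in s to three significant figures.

|τ_A − τ_B| = 268 s

A: γ = 1/√(1 − 0.7132²) = 1/√0.4913 = 1.427; τ_A = 488/1.427 = 342.1 s.
B: γ = 6.558; τ_B = 488/6.558 = 74.41 s.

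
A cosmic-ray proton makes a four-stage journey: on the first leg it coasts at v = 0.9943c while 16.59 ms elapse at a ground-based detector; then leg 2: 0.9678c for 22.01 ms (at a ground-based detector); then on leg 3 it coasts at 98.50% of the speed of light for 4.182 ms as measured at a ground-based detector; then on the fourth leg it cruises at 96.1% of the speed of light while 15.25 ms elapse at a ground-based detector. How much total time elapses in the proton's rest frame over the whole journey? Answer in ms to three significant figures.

Leg 1: γ = 1/√(1 − 0.9943²) = 1/√0.01137 = 9.379; τ_1 = 16.59/9.379 = 1.769 ms.
Leg 2: γ = 1/√(1 − 0.9678²) = 1/√0.06336 = 3.973; τ_2 = 22.01/3.973 = 5.540 ms.
Leg 3: β = 0.9850; γ = 1/√(1 − 0.9850²) = 1/√0.02977 = 5.795; τ_3 = 4.182/5.795 = 0.7216 ms.
Leg 4: β = 0.961; γ = 1/√(1 − 0.961²) = 1/√0.07648 = 3.616; τ_4 = 15.25/3.616 = 4.217 ms.
Total: 1.769 + 5.540 + 0.7216 + 4.217 ms.

τ = 12.2 ms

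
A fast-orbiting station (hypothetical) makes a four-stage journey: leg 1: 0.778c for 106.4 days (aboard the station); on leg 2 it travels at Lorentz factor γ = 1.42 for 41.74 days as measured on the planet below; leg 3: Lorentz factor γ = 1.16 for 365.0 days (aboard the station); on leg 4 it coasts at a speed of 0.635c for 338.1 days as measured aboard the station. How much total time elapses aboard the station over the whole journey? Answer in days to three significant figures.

τ = 839 days

Leg 1: 106.4 days is already measured aboard the station.
Leg 2: γ = 1.42; τ_2 = 41.74/1.420 = 29.39 days.
Leg 3: 365.0 days is already measured aboard the station.
Leg 4: 338.1 days is already measured aboard the station.
Total: 106.4 + 29.39 + 365.0 + 338.1 days.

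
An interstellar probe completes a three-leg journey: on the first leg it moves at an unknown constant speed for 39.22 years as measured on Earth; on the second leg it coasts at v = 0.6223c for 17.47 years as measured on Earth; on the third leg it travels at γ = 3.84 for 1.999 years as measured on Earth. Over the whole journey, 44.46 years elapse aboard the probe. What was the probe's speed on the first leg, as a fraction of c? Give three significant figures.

Leg 1: speed unknown; τ_1 = 39.22/γ_1.
Leg 2: γ = 1/√(1 − 0.6223²) = 1/√0.6127 = 1.278; τ_2 = 17.47/1.278 = 13.68 years.
Leg 3: γ = 3.84; τ_3 = 1.999/3.840 = 0.5206 years.
Total proper time: τ_1 + 13.68 + 0.5206 = 44.46, so τ_1 = 44.46 − 14.20 = 30.26 years.
γ_1 = 39.22/30.26 = 1.296; β = √(1 − 1/γ²) = √0.4045.

β = 0.636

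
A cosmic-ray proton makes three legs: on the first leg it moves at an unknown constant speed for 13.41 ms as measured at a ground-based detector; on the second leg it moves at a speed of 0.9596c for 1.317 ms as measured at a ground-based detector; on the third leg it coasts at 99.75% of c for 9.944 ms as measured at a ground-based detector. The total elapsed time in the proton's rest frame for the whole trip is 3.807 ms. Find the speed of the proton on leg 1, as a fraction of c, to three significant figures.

Leg 1: speed unknown; τ_1 = 13.41/γ_1.
Leg 2: γ = 1/√(1 − 0.9596²) = 1/√0.07917 = 3.554; τ_2 = 1.317/3.554 = 0.3706 ms.
Leg 3: β = 0.9975; γ = 1/√(1 − 0.9975²) = 1/√0.004994 = 14.15; τ_3 = 9.944/14.15 = 0.7027 ms.
Total proper time: τ_1 + 0.3706 + 0.7027 = 3.807, so τ_1 = 3.807 − 1.073 = 2.734 ms.
γ_1 = 13.41/2.734 = 4.905; β = √(1 − 1/γ²) = √0.9584.

β = 0.979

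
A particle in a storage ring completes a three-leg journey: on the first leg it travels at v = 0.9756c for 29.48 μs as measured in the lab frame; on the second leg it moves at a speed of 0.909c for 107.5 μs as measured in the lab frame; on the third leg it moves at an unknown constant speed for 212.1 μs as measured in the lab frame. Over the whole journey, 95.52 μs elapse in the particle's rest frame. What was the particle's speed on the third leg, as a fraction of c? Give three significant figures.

β = 0.978

Leg 1: γ = 1/√(1 − 0.9756²) = 1/√0.04820 = 4.555; τ_1 = 29.48/4.555 = 6.472 μs.
Leg 2: γ = 1/√(1 − 0.909²) = 1/√0.1737 = 2.399; τ_2 = 107.5/2.399 = 44.81 μs.
Leg 3: speed unknown; τ_3 = 212.1/γ_3.
Total proper time: 6.472 + 44.81 + τ_3 = 95.52, so τ_3 = 95.52 − 51.28 = 44.24 μs.
γ_3 = 212.1/44.24 = 4.794; β = √(1 − 1/γ²) = √0.9565.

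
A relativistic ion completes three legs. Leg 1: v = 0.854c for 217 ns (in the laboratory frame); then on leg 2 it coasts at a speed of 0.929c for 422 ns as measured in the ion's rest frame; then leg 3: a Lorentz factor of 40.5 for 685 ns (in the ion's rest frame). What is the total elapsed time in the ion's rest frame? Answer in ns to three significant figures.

Leg 1: γ = 1/√(1 − 0.854²) = 1/√0.2707 = 1.922; τ_1 = 217/1.922 = 112.9 ns.
Leg 2: 422 ns is already measured in the ion's rest frame.
Leg 3: 685 ns is already measured in the ion's rest frame.
Total: 112.9 + 422.0 + 685.0 ns.

τ = 1220 ns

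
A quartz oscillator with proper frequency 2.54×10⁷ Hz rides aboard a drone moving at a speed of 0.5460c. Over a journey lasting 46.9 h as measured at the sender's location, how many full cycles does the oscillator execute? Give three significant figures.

γ = 1/√(1 − 0.5460²) = 1/√0.7019 = 1.194
The oscillator's own cycle count is N = f × τ where τ is the proper time aboard the drone. τ = Δt/γ = 46.9/1.194 = 39.29 h = 1.415×10⁵ s.
N = 2.54×10⁷ × 1.415×10⁵ = 3.593×10¹².

N = 3.59×10¹²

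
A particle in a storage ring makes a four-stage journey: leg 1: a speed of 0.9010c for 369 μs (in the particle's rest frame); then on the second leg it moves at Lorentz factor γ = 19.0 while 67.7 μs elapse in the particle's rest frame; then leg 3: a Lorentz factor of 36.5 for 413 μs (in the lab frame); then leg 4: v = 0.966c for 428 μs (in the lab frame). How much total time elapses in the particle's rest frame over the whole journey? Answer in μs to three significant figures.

τ = 559 μs

Leg 1: 369 μs is already measured in the particle's rest frame.
Leg 2: 67.7 μs is already measured in the particle's rest frame.
Leg 3: γ = 36.5; τ_3 = 413/36.50 = 11.32 μs.
Leg 4: γ = 1/√(1 − 0.966²) = 1/√0.06684 = 3.868; τ_4 = 428/3.868 = 110.7 μs.
Total: 369.0 + 67.70 + 11.32 + 110.7 μs.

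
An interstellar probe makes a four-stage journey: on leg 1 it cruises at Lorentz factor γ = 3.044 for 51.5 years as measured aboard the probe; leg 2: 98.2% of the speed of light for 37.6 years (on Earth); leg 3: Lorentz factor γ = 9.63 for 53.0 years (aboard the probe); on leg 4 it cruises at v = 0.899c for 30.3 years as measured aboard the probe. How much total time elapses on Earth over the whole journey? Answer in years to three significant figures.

Leg 1: γ = 3.044; Δt_1 = 3.044 × 51.5 = 156.8 years.
Leg 2: 37.6 years is already measured on Earth.
Leg 3: γ = 9.63; Δt_3 = 9.630 × 53.0 = 510.4 years.
Leg 4: γ = 1/√(1 − 0.899²) = 1/√0.1918 = 2.283; Δt_4 = 2.283 × 30.3 = 69.19 years.
Total: 156.8 + 37.60 + 510.4 + 69.19 years.

Δt = 774 years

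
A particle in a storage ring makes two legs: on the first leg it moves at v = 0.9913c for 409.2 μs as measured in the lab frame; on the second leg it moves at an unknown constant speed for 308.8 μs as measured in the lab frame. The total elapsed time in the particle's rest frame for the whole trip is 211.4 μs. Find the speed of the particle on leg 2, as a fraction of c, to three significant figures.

Leg 1: γ = 1/√(1 − 0.9913²) = 1/√0.01732 = 7.598; τ_1 = 409.2/7.598 = 53.86 μs.
Leg 2: speed unknown; τ_2 = 308.8/γ_2.
Total proper time: 53.86 + τ_2 = 211.4, so τ_2 = 211.4 − 53.86 = 157.5 μs.
γ_2 = 308.8/157.5 = 1.960; β = √(1 − 1/γ²) = √0.7397.

β = 0.860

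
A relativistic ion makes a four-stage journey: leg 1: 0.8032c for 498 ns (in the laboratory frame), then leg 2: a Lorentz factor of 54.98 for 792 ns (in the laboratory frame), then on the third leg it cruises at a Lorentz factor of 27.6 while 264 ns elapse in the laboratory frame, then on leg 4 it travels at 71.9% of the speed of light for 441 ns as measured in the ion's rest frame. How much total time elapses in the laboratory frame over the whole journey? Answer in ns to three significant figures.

Leg 1: 498 ns is already measured in the laboratory frame.
Leg 2: 792 ns is already measured in the laboratory frame.
Leg 3: 264 ns is already measured in the laboratory frame.
Leg 4: β = 0.719; γ = 1/√(1 − 0.719²) = 1/√0.4830 = 1.439; Δt_4 = 1.439 × 441 = 634.5 ns.
Total: 498.0 + 792.0 + 264.0 + 634.5 ns.

Δt = 2190 ns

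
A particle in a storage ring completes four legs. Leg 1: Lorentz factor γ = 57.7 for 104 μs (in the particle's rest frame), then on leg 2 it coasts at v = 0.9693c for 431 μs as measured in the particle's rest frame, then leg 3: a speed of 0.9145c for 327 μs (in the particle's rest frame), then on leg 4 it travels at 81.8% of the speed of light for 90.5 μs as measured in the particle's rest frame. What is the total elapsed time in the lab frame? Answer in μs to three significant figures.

Leg 1: γ = 57.7; Δt_1 = 57.70 × 104 = 6001 μs.
Leg 2: γ = 1/√(1 − 0.9693²) = 1/√0.06046 = 4.067; Δt_2 = 4.067 × 431 = 1753 μs.
Leg 3: γ = 1/√(1 − 0.9145²) = 1/√0.1637 = 2.472; Δt_3 = 2.472 × 327 = 808.2 μs.
Leg 4: β = 0.818; γ = 1/√(1 − 0.818²) = 1/√0.3309 = 1.738; Δt_4 = 1.738 × 90.5 = 157.3 μs.
Total: 6001 + 1753 + 808.2 + 157.3 μs.

Δt = 8720 μs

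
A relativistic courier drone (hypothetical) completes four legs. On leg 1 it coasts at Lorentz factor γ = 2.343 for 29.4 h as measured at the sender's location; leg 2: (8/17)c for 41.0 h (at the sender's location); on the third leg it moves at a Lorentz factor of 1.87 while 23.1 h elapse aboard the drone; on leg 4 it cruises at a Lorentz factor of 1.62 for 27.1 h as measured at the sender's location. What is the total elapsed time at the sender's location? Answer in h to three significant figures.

Leg 1: 29.4 h is already measured at the sender's location.
Leg 2: 41.0 h is already measured at the sender's location.
Leg 3: γ = 1.87; Δt_3 = 1.870 × 23.1 = 43.20 h.
Leg 4: 27.1 h is already measured at the sender's location.
Total: 29.40 + 41.00 + 43.20 + 27.10 h.

Δt = 141 h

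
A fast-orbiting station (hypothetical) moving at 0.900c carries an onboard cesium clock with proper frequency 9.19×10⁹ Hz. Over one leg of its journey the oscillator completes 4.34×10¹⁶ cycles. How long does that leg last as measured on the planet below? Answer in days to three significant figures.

Δt = 125 days

γ = 1/√(1 − 0.900²) = 1/√0.1900 = 2.294
Proper time for N cycles: τ = N/f = 4.34×10¹⁶/(9.19×10⁹) = 4.723×10⁶ s = 54.66 days.
Lab-frame duration Δt = γτ = 2.294 × 54.66 = 125.4 days.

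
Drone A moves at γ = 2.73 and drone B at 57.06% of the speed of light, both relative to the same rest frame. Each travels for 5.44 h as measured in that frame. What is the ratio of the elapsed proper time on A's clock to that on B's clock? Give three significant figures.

A: γ = 2.73. B: β = 0.5706; γ = 1/√(1 − 0.5706²) = 1/√0.6744 = 1.218.
τ_A/τ_B = γ_B/γ_A = 1.218/2.730 = 0.4460, so τ_A/τ_B = 0.4460.

τ_A/τ_B = 0.446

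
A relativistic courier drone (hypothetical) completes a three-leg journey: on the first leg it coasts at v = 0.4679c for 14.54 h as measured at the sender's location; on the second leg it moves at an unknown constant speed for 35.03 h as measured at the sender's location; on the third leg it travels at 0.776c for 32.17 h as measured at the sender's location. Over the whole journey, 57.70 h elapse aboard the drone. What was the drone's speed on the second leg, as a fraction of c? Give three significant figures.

Leg 1: γ = 1/√(1 − 0.4679²) = 1/√0.7811 = 1.132; τ_1 = 14.54/1.132 = 12.85 h.
Leg 2: speed unknown; τ_2 = 35.03/γ_2.
Leg 3: γ = 1/√(1 − 0.776²) = 1/√0.3978 = 1.585; τ_3 = 32.17/1.585 = 20.29 h.
Total proper time: 12.85 + τ_2 + 20.29 = 57.70, so τ_2 = 57.70 − 33.14 = 24.56 h.
γ_2 = 35.03/24.56 = 1.426; β = √(1 − 1/γ²) = √0.5085.

β = 0.713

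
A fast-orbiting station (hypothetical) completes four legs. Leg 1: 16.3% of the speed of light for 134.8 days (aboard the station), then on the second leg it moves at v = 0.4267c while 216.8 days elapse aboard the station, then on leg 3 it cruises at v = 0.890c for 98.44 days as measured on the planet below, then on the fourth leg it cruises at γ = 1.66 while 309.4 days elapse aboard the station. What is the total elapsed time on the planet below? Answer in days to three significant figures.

Leg 1: β = 0.163; γ = 1/√(1 − 0.163²) = 1/√0.9734 = 1.014; Δt_1 = 1.014 × 134.8 = 136.6 days.
Leg 2: γ = 1/√(1 − 0.4267²) = 1/√0.8179 = 1.106; Δt_2 = 1.106 × 216.8 = 239.7 days.
Leg 3: 98.44 days is already measured on the planet below.
Leg 4: γ = 1.66; Δt_4 = 1.660 × 309.4 = 513.6 days.
Total: 136.6 + 239.7 + 98.44 + 513.6 days.

Δt = 988 days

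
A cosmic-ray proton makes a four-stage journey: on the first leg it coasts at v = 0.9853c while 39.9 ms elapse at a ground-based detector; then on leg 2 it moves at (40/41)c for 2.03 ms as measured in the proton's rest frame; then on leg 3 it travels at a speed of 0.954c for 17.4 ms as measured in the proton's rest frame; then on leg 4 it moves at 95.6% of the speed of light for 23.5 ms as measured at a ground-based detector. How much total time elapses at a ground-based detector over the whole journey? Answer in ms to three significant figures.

Δt = 131 ms

Leg 1: 39.9 ms is already measured at a ground-based detector.
Leg 2: γ = 1/√(1 − (40/41)²) = 41/9 ≈ 4.556; Δt_2 = 4.556 × 2.03 = 9.248 ms.
Leg 3: γ = 1/√(1 − 0.954²) = 1/√0.08988 = 3.335; Δt_3 = 3.335 × 17.4 = 58.04 ms.
Leg 4: 23.5 ms is already measured at a ground-based detector.
Total: 39.90 + 9.248 + 58.04 + 23.50 ms.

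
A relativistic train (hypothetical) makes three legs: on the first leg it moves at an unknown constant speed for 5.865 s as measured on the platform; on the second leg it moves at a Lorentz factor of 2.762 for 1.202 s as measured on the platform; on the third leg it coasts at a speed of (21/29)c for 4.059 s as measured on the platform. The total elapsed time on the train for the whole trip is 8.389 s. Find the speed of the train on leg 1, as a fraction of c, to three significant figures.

Leg 1: speed unknown; τ_1 = 5.865/γ_1.
Leg 2: γ = 2.762; τ_2 = 1.202/2.762 = 0.4352 s.
Leg 3: γ = 1/√(1 − (21/29)²) = 29/20 = 1.450; τ_3 = 4.059/1.450 = 2.799 s.
Total proper time: τ_1 + 0.4352 + 2.799 = 8.389, so τ_1 = 8.389 − 3.235 = 5.154 s.
γ_1 = 5.865/5.154 = 1.138; β = √(1 − 1/γ²) = √0.2276.

β = 0.477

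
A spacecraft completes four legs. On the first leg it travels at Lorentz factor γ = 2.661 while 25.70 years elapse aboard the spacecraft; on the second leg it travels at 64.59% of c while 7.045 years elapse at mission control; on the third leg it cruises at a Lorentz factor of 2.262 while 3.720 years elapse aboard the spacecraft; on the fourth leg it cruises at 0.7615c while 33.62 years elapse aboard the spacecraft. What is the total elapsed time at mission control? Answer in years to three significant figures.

Δt = 136 years

Leg 1: γ = 2.661; Δt_1 = 2.661 × 25.70 = 68.39 years.
Leg 2: 7.045 years is already measured at mission control.
Leg 3: γ = 2.262; Δt_3 = 2.262 × 3.720 = 8.415 years.
Leg 4: γ = 1/√(1 − 0.7615²) = 1/√0.4201 = 1.543; Δt_4 = 1.543 × 33.62 = 51.87 years.
Total: 68.39 + 7.045 + 8.415 + 51.87 years.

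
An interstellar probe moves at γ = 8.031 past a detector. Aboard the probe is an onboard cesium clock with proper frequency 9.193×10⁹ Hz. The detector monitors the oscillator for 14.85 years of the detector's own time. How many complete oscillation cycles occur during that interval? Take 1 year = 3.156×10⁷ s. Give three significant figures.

γ = 8.031
During 14.85 years of lab time, the oscillator's proper time advances by τ = Δt/γ = 14.85/8.031 = 1.849 years = 5.836×10⁷ s.
N = f × τ = 9.193×10⁹ × 5.836×10⁷ = 5.365×10¹⁷.

N = 5.36×10¹⁷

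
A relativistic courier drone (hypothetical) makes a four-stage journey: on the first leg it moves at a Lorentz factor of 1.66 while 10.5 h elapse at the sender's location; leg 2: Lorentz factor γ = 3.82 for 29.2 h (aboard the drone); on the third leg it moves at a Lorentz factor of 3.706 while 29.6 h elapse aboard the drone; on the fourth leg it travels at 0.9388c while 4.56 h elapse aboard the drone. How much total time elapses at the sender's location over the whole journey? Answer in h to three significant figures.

Δt = 245 h

Leg 1: 10.5 h is already measured at the sender's location.
Leg 2: γ = 3.82; Δt_2 = 3.820 × 29.2 = 111.5 h.
Leg 3: γ = 3.706; Δt_3 = 3.706 × 29.6 = 109.7 h.
Leg 4: γ = 1/√(1 − 0.9388²) = 1/√0.1187 = 2.903; Δt_4 = 2.903 × 4.56 = 13.24 h.
Total: 10.50 + 111.5 + 109.7 + 13.24 h.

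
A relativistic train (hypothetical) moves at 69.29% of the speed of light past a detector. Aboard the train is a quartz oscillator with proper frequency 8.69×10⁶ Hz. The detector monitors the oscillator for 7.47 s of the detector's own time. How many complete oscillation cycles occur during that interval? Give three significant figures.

N = 4.68×10⁷

β = 0.6929; γ = 1/√(1 − 0.6929²) = 1/√0.5199 = 1.387
During 7.47 s of lab time, the oscillator's proper time advances by τ = Δt/γ = 7.47/1.387 = 5.386 s = 5.386×10⁰ s.
N = f × τ = 8.69×10⁶ × 5.386×10⁰ = 4.681×10⁷.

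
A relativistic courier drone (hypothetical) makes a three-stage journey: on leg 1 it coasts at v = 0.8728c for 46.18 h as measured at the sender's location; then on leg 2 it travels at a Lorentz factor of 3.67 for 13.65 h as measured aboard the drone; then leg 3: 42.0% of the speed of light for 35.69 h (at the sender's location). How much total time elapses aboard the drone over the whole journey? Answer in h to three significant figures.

τ = 68.6 h

Leg 1: γ = 1/√(1 − 0.8728²) = 1/√0.2382 = 2.049; τ_1 = 46.18/2.049 = 22.54 h.
Leg 2: 13.65 h is already measured aboard the drone.
Leg 3: β = 0.420; γ = 1/√(1 − 0.420²) = 1/√0.8236 = 1.102; τ_3 = 35.69/1.102 = 32.39 h.
Total: 22.54 + 13.65 + 32.39 h.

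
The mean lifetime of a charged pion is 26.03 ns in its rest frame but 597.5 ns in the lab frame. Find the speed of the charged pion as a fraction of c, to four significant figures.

v = 0.9991c

γ = Δt/τ₀ = 597.5/26.03 = 22.95
β = √(1 − 1/γ²) = √(1 − 0.001898) = √0.9981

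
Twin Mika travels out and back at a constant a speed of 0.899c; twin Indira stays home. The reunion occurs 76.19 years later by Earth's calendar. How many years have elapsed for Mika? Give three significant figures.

γ = 1/√(1 − 0.899²) = 1/√0.1918 = 2.283
Mika's clock measures proper time along the trip: τ = Δt/γ = 76.19/2.283 years.

τ = 33.4 years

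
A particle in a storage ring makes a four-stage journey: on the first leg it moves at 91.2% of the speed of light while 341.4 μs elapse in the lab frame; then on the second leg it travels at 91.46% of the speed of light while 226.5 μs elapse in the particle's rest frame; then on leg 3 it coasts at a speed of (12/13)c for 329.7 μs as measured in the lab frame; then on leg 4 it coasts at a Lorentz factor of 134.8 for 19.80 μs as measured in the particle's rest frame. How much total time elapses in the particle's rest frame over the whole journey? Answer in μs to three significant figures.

Leg 1: β = 0.912; γ = 1/√(1 − 0.912²) = 1/√0.1683 = 2.438; τ_1 = 341.4/2.438 = 140.0 μs.
Leg 2: 226.5 μs is already measured in the particle's rest frame.
Leg 3: γ = 1/√(1 − (12/13)²) = 13/5 = 2.600; τ_3 = 329.7/2.600 = 126.8 μs.
Leg 4: 19.80 μs is already measured in the particle's rest frame.
Total: 140.0 + 226.5 + 126.8 + 19.80 μs.

τ = 513 μs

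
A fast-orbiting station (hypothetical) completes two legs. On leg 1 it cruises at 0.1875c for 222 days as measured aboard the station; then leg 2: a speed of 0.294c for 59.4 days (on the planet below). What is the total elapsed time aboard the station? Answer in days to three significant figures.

τ = 279 days

Leg 1: 222 days is already measured aboard the station.
Leg 2: γ = 1/√(1 − 0.294²) = 1/√0.9136 = 1.046; τ_2 = 59.4/1.046 = 56.77 days.
Total: 222.0 + 56.77 days.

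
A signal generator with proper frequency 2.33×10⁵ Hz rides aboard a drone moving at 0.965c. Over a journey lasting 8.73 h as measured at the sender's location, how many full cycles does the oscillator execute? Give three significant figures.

N = 1.92×10⁹

γ = 1/√(1 − 0.965²) = 1/√0.06878 = 3.813
The oscillator's own cycle count is N = f × τ where τ is the proper time aboard the drone. τ = Δt/γ = 8.73/3.813 = 2.289 h = 8.242×10³ s.
N = 2.33×10⁵ × 8.242×10³ = 1.920×10⁹.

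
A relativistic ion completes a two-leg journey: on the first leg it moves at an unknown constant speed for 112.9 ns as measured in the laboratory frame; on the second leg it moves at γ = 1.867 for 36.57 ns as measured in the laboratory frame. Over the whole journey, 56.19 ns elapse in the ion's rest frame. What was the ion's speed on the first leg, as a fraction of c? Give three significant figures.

β = 0.946

Leg 1: speed unknown; τ_1 = 112.9/γ_1.
Leg 2: γ = 1.867; τ_2 = 36.57/1.867 = 19.59 ns.
Total proper time: τ_1 + 19.59 = 56.19, so τ_1 = 56.19 − 19.59 = 36.60 ns.
γ_1 = 112.9/36.60 = 3.084; β = √(1 − 1/γ²) = √0.8949.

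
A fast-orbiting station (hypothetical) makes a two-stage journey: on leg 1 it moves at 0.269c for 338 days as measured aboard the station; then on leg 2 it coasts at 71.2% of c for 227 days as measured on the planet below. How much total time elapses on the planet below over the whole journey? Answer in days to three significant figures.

Leg 1: γ = 1/√(1 − 0.269²) = 1/√0.9276 = 1.038; Δt_1 = 1.038 × 338 = 350.9 days.
Leg 2: 227 days is already measured on the planet below.
Total: 350.9 + 227.0 days.

Δt = 578 days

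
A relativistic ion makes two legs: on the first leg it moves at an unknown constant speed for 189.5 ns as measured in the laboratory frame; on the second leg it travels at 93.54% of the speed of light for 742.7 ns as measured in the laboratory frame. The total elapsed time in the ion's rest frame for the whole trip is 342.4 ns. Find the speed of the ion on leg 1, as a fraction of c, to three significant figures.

Leg 1: speed unknown; τ_1 = 189.5/γ_1.
Leg 2: β = 0.9354; γ = 1/√(1 − 0.9354²) = 1/√0.1250 = 2.828; τ_2 = 742.7/2.828 = 262.6 ns.
Total proper time: τ_1 + 262.6 = 342.4, so τ_1 = 342.4 − 262.6 = 79.79 ns.
γ_1 = 189.5/79.79 = 2.375; β = √(1 − 1/γ²) = √0.8227.

β = 0.907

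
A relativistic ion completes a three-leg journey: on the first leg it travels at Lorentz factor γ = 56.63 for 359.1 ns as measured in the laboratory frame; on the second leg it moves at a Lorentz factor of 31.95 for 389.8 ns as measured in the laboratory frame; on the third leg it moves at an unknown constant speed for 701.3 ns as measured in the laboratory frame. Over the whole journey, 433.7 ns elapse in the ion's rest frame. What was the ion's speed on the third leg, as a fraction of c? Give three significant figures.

Leg 1: γ = 56.63; τ_1 = 359.1/56.63 = 6.341 ns.
Leg 2: γ = 31.95; τ_2 = 389.8/31.95 = 12.20 ns.
Leg 3: speed unknown; τ_3 = 701.3/γ_3.
Total proper time: 6.341 + 12.20 + τ_3 = 433.7, so τ_3 = 433.7 − 18.54 = 415.2 ns.
γ_3 = 701.3/415.2 = 1.689; β = √(1 − 1/γ²) = √0.6496.

β = 0.806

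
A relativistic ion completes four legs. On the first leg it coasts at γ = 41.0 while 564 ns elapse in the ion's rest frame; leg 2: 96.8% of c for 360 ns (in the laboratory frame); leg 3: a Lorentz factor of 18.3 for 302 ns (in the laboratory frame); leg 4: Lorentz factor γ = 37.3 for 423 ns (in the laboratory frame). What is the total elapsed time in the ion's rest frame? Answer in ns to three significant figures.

τ = 682 ns

Leg 1: 564 ns is already measured in the ion's rest frame.
Leg 2: β = 0.968; γ = 1/√(1 − 0.968²) = 1/√0.06298 = 3.985; τ_2 = 360/3.985 = 90.34 ns.
Leg 3: γ = 18.3; τ_3 = 302/18.30 = 16.50 ns.
Leg 4: γ = 37.3; τ_4 = 423/37.30 = 11.34 ns.
Total: 564.0 + 90.34 + 16.50 + 11.34 ns.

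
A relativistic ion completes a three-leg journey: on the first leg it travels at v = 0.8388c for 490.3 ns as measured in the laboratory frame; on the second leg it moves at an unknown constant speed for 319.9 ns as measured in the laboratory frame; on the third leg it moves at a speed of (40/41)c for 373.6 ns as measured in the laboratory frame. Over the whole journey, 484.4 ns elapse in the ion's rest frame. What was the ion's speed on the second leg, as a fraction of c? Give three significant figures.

Leg 1: γ = 1/√(1 − 0.8388²) = 1/√0.2964 = 1.837; τ_1 = 490.3/1.837 = 266.9 ns.
Leg 2: speed unknown; τ_2 = 319.9/γ_2.
Leg 3: γ = 1/√(1 − (40/41)²) = 41/9 ≈ 4.556; τ_3 = 373.6/4.556 = 82.01 ns.
Total proper time: 266.9 + τ_2 + 82.01 = 484.4, so τ_2 = 484.4 − 348.9 = 135.5 ns.
γ_2 = 319.9/135.5 = 2.362; β = √(1 − 1/γ²) = √0.8207.

β = 0.906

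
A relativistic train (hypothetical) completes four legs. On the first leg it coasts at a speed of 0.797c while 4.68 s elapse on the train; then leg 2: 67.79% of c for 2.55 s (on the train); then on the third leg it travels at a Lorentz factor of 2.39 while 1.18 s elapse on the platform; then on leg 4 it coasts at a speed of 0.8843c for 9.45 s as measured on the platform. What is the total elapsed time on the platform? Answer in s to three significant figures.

Leg 1: γ = 1/√(1 − 0.797²) = 1/√0.3648 = 1.656; Δt_1 = 1.656 × 4.68 = 7.749 s.
Leg 2: β = 0.6779; γ = 1/√(1 − 0.6779²) = 1/√0.5405 = 1.360; Δt_2 = 1.360 × 2.55 = 3.469 s.
Leg 3: 1.18 s is already measured on the platform.
Leg 4: 9.45 s is already measured on the platform.
Total: 7.749 + 3.469 + 1.180 + 9.450 s.

Δt = 21.8 s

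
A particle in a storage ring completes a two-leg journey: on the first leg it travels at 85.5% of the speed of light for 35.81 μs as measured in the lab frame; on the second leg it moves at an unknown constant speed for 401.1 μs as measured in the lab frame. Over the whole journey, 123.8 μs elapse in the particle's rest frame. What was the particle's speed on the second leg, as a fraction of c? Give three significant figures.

Leg 1: β = 0.855; γ = 1/√(1 − 0.855²) = 1/√0.2690 = 1.928; τ_1 = 35.81/1.928 = 18.57 μs.
Leg 2: speed unknown; τ_2 = 401.1/γ_2.
Total proper time: 18.57 + τ_2 = 123.8, so τ_2 = 123.8 − 18.57 = 105.2 μs.
γ_2 = 401.1/105.2 = 3.812; β = √(1 − 1/γ²) = √0.9312.

β = 0.965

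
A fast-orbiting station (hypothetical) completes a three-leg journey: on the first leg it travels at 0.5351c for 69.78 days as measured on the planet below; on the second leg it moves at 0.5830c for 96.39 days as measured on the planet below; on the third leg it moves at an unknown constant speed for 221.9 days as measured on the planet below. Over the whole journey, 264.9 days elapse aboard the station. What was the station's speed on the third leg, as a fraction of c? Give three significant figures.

Leg 1: γ = 1/√(1 − 0.5351²) = 1/√0.7137 = 1.184; τ_1 = 69.78/1.184 = 58.95 days.
Leg 2: γ = 1/√(1 − 0.5830²) = 1/√0.6601 = 1.231; τ_2 = 96.39/1.231 = 78.31 days.
Leg 3: speed unknown; τ_3 = 221.9/γ_3.
Total proper time: 58.95 + 78.31 + τ_3 = 264.9, so τ_3 = 264.9 − 137.3 = 127.6 days.
γ_3 = 221.9/127.6 = 1.739; β = √(1 − 1/γ²) = √0.6691.

β = 0.818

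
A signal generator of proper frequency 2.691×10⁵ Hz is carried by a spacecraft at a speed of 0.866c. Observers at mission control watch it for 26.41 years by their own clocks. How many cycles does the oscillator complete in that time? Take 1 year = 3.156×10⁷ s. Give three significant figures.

γ = 1/√(1 − 0.866²) = 1/√0.2500 = 2.000
During 26.41 years of lab time, the oscillator's proper time advances by τ = Δt/γ = 26.41/2.000 = 13.21 years = 4.168×10⁸ s.
N = f × τ = 2.691×10⁵ × 4.168×10⁸ = 1.122×10¹⁴.

N = 1.12×10¹⁴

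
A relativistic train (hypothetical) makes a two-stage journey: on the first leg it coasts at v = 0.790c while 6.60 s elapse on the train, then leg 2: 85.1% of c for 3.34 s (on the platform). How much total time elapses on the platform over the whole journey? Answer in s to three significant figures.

Δt = 14.1 s

Leg 1: γ = 1/√(1 − 0.790²) = 1/√0.3759 = 1.631; Δt_1 = 1.631 × 6.60 = 10.76 s.
Leg 2: 3.34 s is already measured on the platform.
Total: 10.76 + 3.340 s.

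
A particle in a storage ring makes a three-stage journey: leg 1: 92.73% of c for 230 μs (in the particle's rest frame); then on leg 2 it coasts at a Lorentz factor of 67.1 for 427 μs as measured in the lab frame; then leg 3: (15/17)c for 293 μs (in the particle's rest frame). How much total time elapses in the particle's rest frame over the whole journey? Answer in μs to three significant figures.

τ = 529 μs

Leg 1: 230 μs is already measured in the particle's rest frame.
Leg 2: γ = 67.1; τ_2 = 427/67.10 = 6.364 μs.
Leg 3: 293 μs is already measured in the particle's rest frame.
Total: 230.0 + 6.364 + 293.0 μs.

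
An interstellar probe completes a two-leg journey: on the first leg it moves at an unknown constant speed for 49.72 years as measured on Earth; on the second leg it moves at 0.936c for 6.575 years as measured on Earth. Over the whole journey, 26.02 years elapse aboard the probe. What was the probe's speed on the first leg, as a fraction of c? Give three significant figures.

Leg 1: speed unknown; τ_1 = 49.72/γ_1.
Leg 2: γ = 1/√(1 − 0.936²) = 1/√0.1239 = 2.841; τ_2 = 6.575/2.841 = 2.314 years.
Total proper time: τ_1 + 2.314 = 26.02, so τ_1 = 26.02 − 2.314 = 23.71 years.
γ_1 = 49.72/23.71 = 2.097; β = √(1 − 1/γ²) = √0.7727.

β = 0.879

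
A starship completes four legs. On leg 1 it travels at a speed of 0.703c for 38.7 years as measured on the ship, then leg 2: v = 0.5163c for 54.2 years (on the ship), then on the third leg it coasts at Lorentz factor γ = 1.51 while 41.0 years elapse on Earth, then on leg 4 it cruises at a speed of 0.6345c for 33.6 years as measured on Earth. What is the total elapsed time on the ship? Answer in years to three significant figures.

Leg 1: 38.7 years is already measured on the ship.
Leg 2: 54.2 years is already measured on the ship.
Leg 3: γ = 1.51; τ_3 = 41.0/1.510 = 27.15 years.
Leg 4: γ = 1/√(1 − 0.6345²) = 1/√0.5974 = 1.294; τ_4 = 33.6/1.294 = 25.97 years.
Total: 38.70 + 54.20 + 27.15 + 25.97 years.

τ = 146 years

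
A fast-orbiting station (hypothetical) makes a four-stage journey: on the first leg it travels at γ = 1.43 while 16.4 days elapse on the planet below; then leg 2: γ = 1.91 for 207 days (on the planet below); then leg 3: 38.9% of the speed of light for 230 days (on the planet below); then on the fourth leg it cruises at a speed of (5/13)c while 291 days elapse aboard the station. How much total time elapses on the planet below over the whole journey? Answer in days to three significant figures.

Δt = 769 days

Leg 1: 16.4 days is already measured on the planet below.
Leg 2: 207 days is already measured on the planet below.
Leg 3: 230 days is already measured on the planet below.
Leg 4: γ = 1/√(1 − (5/13)²) = 13/12 ≈ 1.083; Δt_4 = 1.083 × 291 = 315.2 days.
Total: 16.40 + 207.0 + 230.0 + 315.2 days.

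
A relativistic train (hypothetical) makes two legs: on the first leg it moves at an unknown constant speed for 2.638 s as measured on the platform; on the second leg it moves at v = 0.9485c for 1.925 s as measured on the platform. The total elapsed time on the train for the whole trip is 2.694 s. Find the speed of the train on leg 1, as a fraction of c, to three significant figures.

Leg 1: speed unknown; τ_1 = 2.638/γ_1.
Leg 2: γ = 1/√(1 − 0.9485²) = 1/√0.1003 = 3.157; τ_2 = 1.925/3.157 = 0.6098 s.
Total proper time: τ_1 + 0.6098 = 2.694, so τ_1 = 2.694 − 0.6098 = 2.084 s.
γ_1 = 2.638/2.084 = 1.266; β = √(1 − 1/γ²) = √0.3758.

β = 0.613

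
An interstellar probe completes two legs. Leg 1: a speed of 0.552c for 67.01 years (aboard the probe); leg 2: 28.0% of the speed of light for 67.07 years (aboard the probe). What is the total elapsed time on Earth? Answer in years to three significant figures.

Leg 1: γ = 1/√(1 − 0.552²) = 1/√0.6953 = 1.199; Δt_1 = 1.199 × 67.01 = 80.36 years.
Leg 2: β = 0.280; γ = 1/√(1 − 0.280²) = 1/√0.9216 = 1.042; Δt_2 = 1.042 × 67.07 = 69.86 years.
Total: 80.36 + 69.86 years.

Δt = 150 years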